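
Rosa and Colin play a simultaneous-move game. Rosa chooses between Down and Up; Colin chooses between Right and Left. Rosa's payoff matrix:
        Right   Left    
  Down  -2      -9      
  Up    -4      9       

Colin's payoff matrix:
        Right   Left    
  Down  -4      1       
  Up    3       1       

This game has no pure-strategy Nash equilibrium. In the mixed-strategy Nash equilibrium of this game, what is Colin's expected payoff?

1

In a mixed equilibrium Colin is indifferent between Right and Left; this condition fixes p.
  Colin's payoff to Right: p·(-4) + (1−p)·3 = -7p + 3
  Colin's payoff to Left: p·1 + (1−p)·1 = 1
  -7p + 3 = 1  ⇒  -7p = -2  ⇒  p = 2/7.
At equilibrium Colin is indifferent across columns, so Colin's payoff equals the payoff from Right: (2/7)·(-4) + (5/7)·3 = 1.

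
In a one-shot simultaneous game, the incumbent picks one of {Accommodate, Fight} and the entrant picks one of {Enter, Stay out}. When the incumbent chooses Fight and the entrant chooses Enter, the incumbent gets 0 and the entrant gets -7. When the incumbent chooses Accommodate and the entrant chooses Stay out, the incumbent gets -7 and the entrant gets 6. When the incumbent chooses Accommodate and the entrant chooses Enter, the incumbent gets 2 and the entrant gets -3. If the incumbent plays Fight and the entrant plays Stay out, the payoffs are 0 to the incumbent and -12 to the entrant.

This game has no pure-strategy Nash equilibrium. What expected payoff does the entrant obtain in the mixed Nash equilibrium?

-39/7

In a mixed equilibrium the entrant is indifferent between Enter and Stay out; this condition fixes p.
  the entrant's payoff from Enter: p·(-3) + (1−p)·(-7) = 4p - 7
  the entrant's payoff from Stay out: p·6 + (1−p)·(-12) = 18p - 12
  4p - 7 = 18p - 12  ⇒  -14p = -5  ⇒  p = 5/14.
At equilibrium the entrant is indifferent across columns, so the entrant's payoff equals the payoff from Enter: (5/14)·(-3) + (9/14)·(-7) = -39/7.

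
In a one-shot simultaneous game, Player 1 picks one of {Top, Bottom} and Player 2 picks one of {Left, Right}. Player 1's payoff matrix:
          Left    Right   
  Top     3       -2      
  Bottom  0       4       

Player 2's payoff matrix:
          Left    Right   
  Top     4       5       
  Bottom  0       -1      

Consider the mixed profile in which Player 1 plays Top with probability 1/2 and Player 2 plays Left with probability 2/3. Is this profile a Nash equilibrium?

Yes

Check Player 2's indifference given Player 1's mix p = 1/2:
  payoff from Left = 2; payoff from Right = 2 — equal.
Check Player 1's indifference given Player 2's mix q = 2/3:
  payoff from Top = 4/3; payoff from Bottom = 4/3 — equal.
Both players are indifferent, so neither can profitably deviate.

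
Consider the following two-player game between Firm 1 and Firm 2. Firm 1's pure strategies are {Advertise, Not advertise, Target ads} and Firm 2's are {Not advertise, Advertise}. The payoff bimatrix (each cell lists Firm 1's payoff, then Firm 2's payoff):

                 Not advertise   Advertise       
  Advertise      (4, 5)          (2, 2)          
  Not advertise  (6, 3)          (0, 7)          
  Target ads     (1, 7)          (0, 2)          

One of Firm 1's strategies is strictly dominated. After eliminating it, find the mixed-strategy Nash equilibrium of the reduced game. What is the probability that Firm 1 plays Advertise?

p = 4/7

Firm 1's strategy Target ads is strictly dominated by Advertise: 4 > 1 and 2 > 0. Eliminate Target ads.
Firm 2's indifference between Not advertise and Advertise determines Firm 1's mixing probability p:
  Firm 2's payoff to Not advertise: p·5 + (1−p)·3 = 2p + 3
  Firm 2's payoff to Advertise: p·2 + (1−p)·7 = -5p + 7
  2p + 3 = -5p + 7  ⇒  7p = 4  ⇒  p = 4/7.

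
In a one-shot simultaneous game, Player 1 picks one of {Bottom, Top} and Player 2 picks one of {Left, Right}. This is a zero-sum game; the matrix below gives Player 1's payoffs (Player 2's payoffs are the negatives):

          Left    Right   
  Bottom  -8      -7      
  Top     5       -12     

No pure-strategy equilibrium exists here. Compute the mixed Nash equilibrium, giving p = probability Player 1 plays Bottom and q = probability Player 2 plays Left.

p = 17/18, q = 5/18

Player 1's mix must leave Player 2 indifferent between Left and Right.
  Player 2's payoff to Left: p·8 + (1−p)·(-5) = 13p - 5
  Player 2's payoff to Right: p·7 + (1−p)·12 = -5p + 12
  13p - 5 = -5p + 12  ⇒  18p = 17  ⇒  p = 17/18.
Set Player 1's expected payoff from Bottom equal to that from Top:
  Player 1's payoff from Bottom: q·(-8) + (1−q)·(-7) = -q - 7
  Player 1's payoff from Top: q·5 + (1−q)·(-12) = 17q - 12
  -q - 7 = 17q - 12  ⇒  -18q = -5  ⇒  q = 5/18.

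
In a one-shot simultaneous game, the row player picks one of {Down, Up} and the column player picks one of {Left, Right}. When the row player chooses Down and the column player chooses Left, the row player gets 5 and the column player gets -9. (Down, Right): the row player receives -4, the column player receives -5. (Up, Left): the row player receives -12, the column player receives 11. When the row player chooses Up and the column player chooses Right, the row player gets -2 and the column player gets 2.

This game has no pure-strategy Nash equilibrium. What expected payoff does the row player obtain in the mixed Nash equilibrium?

The column player's mix must leave the row player indifferent between Down and Up.
  the row player's expected payoff from Down: q·5 + (1−q)·(-4) = 9q - 4
  the row player's expected payoff from Up: q·(-12) + (1−q)·(-2) = -10q - 2
  9q - 4 = -10q - 2  ⇒  19q = 2  ⇒  q = 2/19.
At equilibrium the row player is indifferent across rows, so the row player's payoff equals the payoff from Down: (2/19)·5 + (17/19)·(-4) = -58/19.

-58/19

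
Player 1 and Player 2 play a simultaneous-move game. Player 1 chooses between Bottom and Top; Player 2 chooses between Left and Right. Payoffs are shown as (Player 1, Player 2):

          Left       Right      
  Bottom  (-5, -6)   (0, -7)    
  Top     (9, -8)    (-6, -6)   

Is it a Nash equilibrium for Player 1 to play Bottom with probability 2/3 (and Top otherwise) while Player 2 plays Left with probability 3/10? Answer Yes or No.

Check Player 2's indifference given Player 1's mix p = 2/3:
  payoff from Left = -20/3; payoff from Right = -20/3 — equal.
Check Player 1's indifference given Player 2's mix q = 3/10:
  payoff from Bottom = -3/2; payoff from Top = -3/2 — equal.
Both players are indifferent, so neither can profitably deviate.

Yes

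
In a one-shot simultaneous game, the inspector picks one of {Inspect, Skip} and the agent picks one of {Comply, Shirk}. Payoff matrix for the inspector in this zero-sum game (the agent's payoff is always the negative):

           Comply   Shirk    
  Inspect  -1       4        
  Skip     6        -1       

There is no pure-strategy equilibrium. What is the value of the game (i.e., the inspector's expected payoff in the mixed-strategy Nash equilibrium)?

v = 23/12

For the inspector to be willing to mix, the inspector must be indifferent between Inspect and Skip, which pins down the agent's mix.
  the inspector's payoff to Inspect: q·(-1) + (1−q)·4 = -5q + 4
  the inspector's payoff to Skip: q·6 + (1−q)·(-1) = 7q - 1
  -5q + 4 = 7q - 1  ⇒  -12q = -5  ⇒  q = 5/12.
The value is the inspector's expected payoff against this mix (using Inspect): (5/12)·(-1) + (7/12)·4 = 23/12.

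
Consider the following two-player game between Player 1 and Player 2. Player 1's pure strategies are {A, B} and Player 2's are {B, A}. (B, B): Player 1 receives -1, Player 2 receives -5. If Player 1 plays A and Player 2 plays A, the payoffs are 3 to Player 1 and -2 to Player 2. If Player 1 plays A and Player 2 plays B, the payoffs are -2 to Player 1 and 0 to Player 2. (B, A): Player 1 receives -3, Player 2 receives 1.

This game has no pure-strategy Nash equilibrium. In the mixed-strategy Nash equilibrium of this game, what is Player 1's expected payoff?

-9/7

For Player 1 to be willing to mix, Player 1 must be indifferent between A and B, which pins down Player 2's mix.
  Player 1's payoff from A: q·(-2) + (1−q)·3 = -5q + 3
  Player 1's payoff from B: q·(-1) + (1−q)·(-3) = 2q - 3
  -5q + 3 = 2q - 3  ⇒  -7q = -6  ⇒  q = 6/7.
At equilibrium Player 1 is indifferent across rows, so Player 1's payoff equals the payoff from A: (6/7)·(-2) + (1/7)·3 = -9/7.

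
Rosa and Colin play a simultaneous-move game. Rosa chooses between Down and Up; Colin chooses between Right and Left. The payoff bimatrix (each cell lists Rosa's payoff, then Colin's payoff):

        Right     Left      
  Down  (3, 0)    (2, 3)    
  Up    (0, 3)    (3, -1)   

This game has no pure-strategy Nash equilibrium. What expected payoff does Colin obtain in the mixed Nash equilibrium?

Colin's indifference between Right and Left determines Rosa's mixing probability p:
  Colin's payoff from Right: p·0 + (1−p)·3 = -3p + 3
  Colin's payoff from Left: p·3 + (1−p)·(-1) = 4p - 1
  -3p + 3 = 4p - 1  ⇒  -7p = -4  ⇒  p = 4/7.
At equilibrium Colin is indifferent across columns, so Colin's payoff equals the payoff from Right: (4/7)·0 + (3/7)·3 = 9/7.

9/7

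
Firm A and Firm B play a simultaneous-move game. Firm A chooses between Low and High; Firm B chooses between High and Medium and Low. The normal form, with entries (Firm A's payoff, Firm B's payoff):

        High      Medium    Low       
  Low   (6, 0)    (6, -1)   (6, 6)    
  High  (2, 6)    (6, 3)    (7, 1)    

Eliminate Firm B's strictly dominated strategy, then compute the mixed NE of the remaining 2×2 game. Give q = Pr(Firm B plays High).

Firm B's strategy Medium is strictly dominated by High: 0 > -1 and 6 > 3. Eliminate Medium.
In a mixed equilibrium Firm A is indifferent between Low and High; this condition fixes q.
  Firm A's payoff to Low: q·6 + (1−q)·6 = 6
  Firm A's payoff to High: q·2 + (1−q)·7 = -5q + 7
  6 = -5q + 7  ⇒  5q = 1  ⇒  q = 1/5.

q = 1/5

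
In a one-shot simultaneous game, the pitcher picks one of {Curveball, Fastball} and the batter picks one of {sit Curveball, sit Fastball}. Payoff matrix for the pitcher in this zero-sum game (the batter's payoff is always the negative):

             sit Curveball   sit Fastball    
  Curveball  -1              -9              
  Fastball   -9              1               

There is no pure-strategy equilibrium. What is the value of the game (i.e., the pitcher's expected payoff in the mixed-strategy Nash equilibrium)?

The batter's mix must leave the pitcher indifferent between Curveball and Fastball.
  the pitcher's payoff from Curveball: q·(-1) + (1−q)·(-9) = 8q - 9
  the pitcher's payoff from Fastball: q·(-9) + (1−q)·1 = -10q + 1
  8q - 9 = -10q + 1  ⇒  18q = 10  ⇒  q = 5/9.
The value is the pitcher's expected payoff against this mix (using Curveball): (5/9)·(-1) + (4/9)·(-9) = -41/9.

v = -41/9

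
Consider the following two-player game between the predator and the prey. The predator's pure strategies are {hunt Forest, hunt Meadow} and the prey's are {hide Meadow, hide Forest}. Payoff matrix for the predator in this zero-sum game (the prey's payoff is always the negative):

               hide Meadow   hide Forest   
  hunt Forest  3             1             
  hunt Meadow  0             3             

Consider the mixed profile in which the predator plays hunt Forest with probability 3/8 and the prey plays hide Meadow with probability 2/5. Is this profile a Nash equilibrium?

No

Given the predator's mix p = 3/8, the prey's payoff from hide Meadow is -9/8 but from hide Forest is -9/4. The prey strictly prefers hide Meadow, so the prey would not mix.
So the proposed profile is not a Nash equilibrium.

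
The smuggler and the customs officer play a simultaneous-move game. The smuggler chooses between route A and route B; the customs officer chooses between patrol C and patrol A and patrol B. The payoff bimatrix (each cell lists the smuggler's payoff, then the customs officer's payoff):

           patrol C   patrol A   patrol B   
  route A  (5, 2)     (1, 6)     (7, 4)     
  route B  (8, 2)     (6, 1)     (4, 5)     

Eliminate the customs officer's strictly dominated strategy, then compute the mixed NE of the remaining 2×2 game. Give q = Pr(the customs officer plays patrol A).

q = 3/8

The customs officer's strategy patrol C is strictly dominated by patrol B: 4 > 2 and 5 > 2. Eliminate patrol C.
For the smuggler to be willing to mix, the smuggler must be indifferent between route A and route B, which pins down the customs officer's mix.
  the smuggler's payoff to route A: q·1 + (1−q)·7 = -6q + 7
  the smuggler's payoff to route B: q·6 + (1−q)·4 = 2q + 4
  -6q + 7 = 2q + 4  ⇒  -8q = -3  ⇒  q = 3/8.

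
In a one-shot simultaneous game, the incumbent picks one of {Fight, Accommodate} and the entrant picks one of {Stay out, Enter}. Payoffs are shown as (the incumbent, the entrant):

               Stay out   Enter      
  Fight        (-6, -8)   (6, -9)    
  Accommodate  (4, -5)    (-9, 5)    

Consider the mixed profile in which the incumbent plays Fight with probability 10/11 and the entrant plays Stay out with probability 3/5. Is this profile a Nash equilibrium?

Check the entrant's indifference given the incumbent's mix p = 10/11:
  payoff from Stay out = -85/11; payoff from Enter = -85/11 — equal.
Check the incumbent's indifference given the entrant's mix q = 3/5:
  payoff from Fight = -6/5; payoff from Accommodate = -6/5 — equal.
Both players are indifferent, so neither can profitably deviate.

Yes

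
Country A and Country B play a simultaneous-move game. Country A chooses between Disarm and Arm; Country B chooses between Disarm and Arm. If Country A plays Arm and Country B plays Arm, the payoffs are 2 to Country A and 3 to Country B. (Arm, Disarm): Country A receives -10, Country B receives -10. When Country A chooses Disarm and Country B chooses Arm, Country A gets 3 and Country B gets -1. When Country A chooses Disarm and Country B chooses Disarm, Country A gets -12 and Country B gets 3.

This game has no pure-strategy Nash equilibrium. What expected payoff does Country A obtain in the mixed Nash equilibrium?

In a mixed equilibrium Country A is indifferent between Disarm and Arm; this condition fixes q.
  Country A's payoff to Disarm: q·(-12) + (1−q)·3 = -15q + 3
  Country A's payoff to Arm: q·(-10) + (1−q)·2 = -12q + 2
  -15q + 3 = -12q + 2  ⇒  -3q = -1  ⇒  q = 1/3.
At equilibrium Country A is indifferent across rows, so Country A's payoff equals the payoff from Disarm: (1/3)·(-12) + (2/3)·3 = -2.

-2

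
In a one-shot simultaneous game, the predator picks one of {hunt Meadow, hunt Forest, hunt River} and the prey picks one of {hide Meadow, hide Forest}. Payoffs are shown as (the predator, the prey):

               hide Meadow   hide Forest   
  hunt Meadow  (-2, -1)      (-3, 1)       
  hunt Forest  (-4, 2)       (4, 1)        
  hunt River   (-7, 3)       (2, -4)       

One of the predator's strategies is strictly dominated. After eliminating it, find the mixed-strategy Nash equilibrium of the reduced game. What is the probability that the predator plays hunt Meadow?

The predator's strategy hunt River is strictly dominated by hunt Forest: -4 > -7 and 4 > 2. Eliminate hunt River.
In a mixed equilibrium the prey is indifferent between hide Meadow and hide Forest; this condition fixes p.
  the prey's payoff to hide Meadow: p·(-1) + (1−p)·2 = -3p + 2
  the prey's payoff to hide Forest: p·1 + (1−p)·1 = 1
  -3p + 2 = 1  ⇒  -3p = -1  ⇒  p = 1/3.

p = 1/3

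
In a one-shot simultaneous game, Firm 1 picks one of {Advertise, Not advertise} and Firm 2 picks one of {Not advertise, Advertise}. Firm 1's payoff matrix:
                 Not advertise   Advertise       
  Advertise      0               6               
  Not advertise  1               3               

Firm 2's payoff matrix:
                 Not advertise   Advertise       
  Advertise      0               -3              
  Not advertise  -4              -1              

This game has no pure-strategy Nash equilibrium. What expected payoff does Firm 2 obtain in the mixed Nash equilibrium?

In a mixed equilibrium Firm 2 is indifferent between Not advertise and Advertise; this condition fixes p.
  Firm 2's expected payoff from Not advertise: p·0 + (1−p)·(-4) = 4p - 4
  Firm 2's expected payoff from Advertise: p·(-3) + (1−p)·(-1) = -2p - 1
  4p - 4 = -2p - 1  ⇒  6p = 3  ⇒  p = 1/2.
At equilibrium Firm 2 is indifferent across columns, so Firm 2's payoff equals the payoff from Not advertise: (1/2)·0 + (1/2)·(-4) = -2.

-2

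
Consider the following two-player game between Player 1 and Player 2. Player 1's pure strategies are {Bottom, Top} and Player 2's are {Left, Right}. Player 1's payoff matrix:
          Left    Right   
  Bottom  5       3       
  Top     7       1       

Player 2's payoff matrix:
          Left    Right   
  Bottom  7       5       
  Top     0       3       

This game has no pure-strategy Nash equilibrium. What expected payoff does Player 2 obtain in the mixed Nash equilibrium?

21/5

Player 1's mix must leave Player 2 indifferent between Left and Right.
  Player 2's expected payoff from Left: p·7 + (1−p)·0 = 7p
  Player 2's expected payoff from Right: p·5 + (1−p)·3 = 2p + 3
  7p = 2p + 3  ⇒  5p = 3  ⇒  p = 3/5.
At equilibrium Player 2 is indifferent across columns, so Player 2's payoff equals the payoff from Left: (3/5)·7 + (2/5)·0 = 21/5.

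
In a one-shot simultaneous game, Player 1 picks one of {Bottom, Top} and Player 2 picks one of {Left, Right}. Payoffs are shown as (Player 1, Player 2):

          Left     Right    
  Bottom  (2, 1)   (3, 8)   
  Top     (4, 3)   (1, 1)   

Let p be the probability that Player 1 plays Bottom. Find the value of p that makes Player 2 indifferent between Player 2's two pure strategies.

p = 2/9

Player 1's mix must leave Player 2 indifferent between Left and Right.
  Player 2's payoff to Left: p·1 + (1−p)·3 = -2p + 3
  Player 2's payoff to Right: p·8 + (1−p)·1 = 7p + 1
  -2p + 3 = 7p + 1  ⇒  -9p = -2  ⇒  p = 2/9.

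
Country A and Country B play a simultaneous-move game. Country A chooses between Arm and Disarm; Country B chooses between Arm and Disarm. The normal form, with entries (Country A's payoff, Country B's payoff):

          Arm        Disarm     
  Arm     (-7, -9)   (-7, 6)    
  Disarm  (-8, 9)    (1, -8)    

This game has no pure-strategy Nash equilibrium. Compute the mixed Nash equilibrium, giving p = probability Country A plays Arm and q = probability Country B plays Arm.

p = 17/32, q = 8/9

Country B's indifference between Arm and Disarm determines Country A's mixing probability p:
  Country B's payoff to Arm: p·(-9) + (1−p)·9 = -18p + 9
  Country B's payoff to Disarm: p·6 + (1−p)·(-8) = 14p - 8
  -18p + 9 = 14p - 8  ⇒  -32p = -17  ⇒  p = 17/32.
For Country A to be willing to mix, Country A must be indifferent between Arm and Disarm, which pins down Country B's mix.
  Country A's payoff from Arm: q·(-7) + (1−q)·(-7) = -7
  Country A's payoff from Disarm: q·(-8) + (1−q)·1 = -9q + 1
  -7 = -9q + 1  ⇒  9q = 8  ⇒  q = 8/9.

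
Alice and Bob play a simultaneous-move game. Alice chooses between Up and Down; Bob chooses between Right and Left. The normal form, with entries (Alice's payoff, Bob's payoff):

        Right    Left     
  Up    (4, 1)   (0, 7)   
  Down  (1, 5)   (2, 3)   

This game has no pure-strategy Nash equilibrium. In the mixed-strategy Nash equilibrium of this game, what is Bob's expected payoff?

4

Bob's indifference between Right and Left determines Alice's mixing probability p:
  Bob's expected payoff from Right: p·1 + (1−p)·5 = -4p + 5
  Bob's expected payoff from Left: p·7 + (1−p)·3 = 4p + 3
  -4p + 5 = 4p + 3  ⇒  -8p = -2  ⇒  p = 1/4.
At equilibrium Bob is indifferent across columns, so Bob's payoff equals the payoff from Right: (1/4)·1 + (3/4)·5 = 4.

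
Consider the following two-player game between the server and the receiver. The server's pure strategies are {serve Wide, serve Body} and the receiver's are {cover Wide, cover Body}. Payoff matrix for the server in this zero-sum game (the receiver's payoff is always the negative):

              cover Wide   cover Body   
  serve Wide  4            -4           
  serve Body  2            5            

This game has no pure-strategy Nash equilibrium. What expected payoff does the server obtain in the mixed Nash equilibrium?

For the server to be willing to mix, the server must be indifferent between serve Wide and serve Body, which pins down the receiver's mix.
  the server's payoff from serve Wide: q·4 + (1−q)·(-4) = 8q - 4
  the server's payoff from serve Body: q·2 + (1−q)·5 = -3q + 5
  8q - 4 = -3q + 5  ⇒  11q = 9  ⇒  q = 9/11.
At equilibrium the server is indifferent across rows, so the server's payoff equals the payoff from serve Wide: (9/11)·4 + (2/11)·(-4) = 28/11.

28/11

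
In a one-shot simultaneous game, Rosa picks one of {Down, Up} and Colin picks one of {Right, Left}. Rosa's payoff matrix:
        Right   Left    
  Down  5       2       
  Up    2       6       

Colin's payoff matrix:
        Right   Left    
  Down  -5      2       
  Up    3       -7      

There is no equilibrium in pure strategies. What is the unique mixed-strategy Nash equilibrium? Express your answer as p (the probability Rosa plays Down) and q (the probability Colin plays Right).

Set Colin's expected payoff from Right equal to that from Left:
  Colin's payoff from Right: p·(-5) + (1−p)·3 = -8p + 3
  Colin's payoff from Left: p·2 + (1−p)·(-7) = 9p - 7
  -8p + 3 = 9p - 7  ⇒  -17p = -10  ⇒  p = 10/17.
For Rosa to be willing to mix, Rosa must be indifferent between Down and Up, which pins down Colin's mix.
  Rosa's payoff to Down: q·5 + (1−q)·2 = 3q + 2
  Rosa's payoff to Up: q·2 + (1−q)·6 = -4q + 6
  3q + 2 = -4q + 6  ⇒  7q = 4  ⇒  q = 4/7.

p = 10/17, q = 4/7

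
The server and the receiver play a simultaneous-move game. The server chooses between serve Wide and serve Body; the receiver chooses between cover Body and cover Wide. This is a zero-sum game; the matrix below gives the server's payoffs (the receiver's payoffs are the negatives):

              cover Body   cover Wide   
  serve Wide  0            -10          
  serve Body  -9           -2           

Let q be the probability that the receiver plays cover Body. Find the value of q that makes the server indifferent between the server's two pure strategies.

For the server to be willing to mix, the server must be indifferent between serve Wide and serve Body, which pins down the receiver's mix.
  the server's expected payoff from serve Wide: q·0 + (1−q)·(-10) = 10q - 10
  the server's expected payoff from serve Body: q·(-9) + (1−q)·(-2) = -7q - 2
  10q - 10 = -7q - 2  ⇒  17q = 8  ⇒  q = 8/17.

q = 8/17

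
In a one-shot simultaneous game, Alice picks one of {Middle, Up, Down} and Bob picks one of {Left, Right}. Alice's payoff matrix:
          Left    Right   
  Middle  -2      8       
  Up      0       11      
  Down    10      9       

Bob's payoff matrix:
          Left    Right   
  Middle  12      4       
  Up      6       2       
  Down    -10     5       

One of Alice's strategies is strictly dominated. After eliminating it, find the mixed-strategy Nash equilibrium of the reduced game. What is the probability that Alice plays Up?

Alice's strategy Middle is strictly dominated by Up: 0 > -2 and 11 > 8. Eliminate Middle.
In a mixed equilibrium Bob is indifferent between Left and Right; this condition fixes p.
  Bob's payoff to Left: p·6 + (1−p)·(-10) = 16p - 10
  Bob's payoff to Right: p·2 + (1−p)·5 = -3p + 5
  16p - 10 = -3p + 5  ⇒  19p = 15  ⇒  p = 15/19.

p = 15/19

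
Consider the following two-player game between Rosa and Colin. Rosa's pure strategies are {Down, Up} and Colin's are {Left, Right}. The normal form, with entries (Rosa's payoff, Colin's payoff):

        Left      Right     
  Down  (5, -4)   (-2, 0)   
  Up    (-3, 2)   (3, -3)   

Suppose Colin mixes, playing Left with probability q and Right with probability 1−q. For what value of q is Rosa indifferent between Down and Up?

Set Rosa's expected payoff from Down equal to that from Up:
  Rosa's payoff from Down: q·5 + (1−q)·(-2) = 7q - 2
  Rosa's payoff from Up: q·(-3) + (1−q)·3 = -6q + 3
  7q - 2 = -6q + 3  ⇒  13q = 5  ⇒  q = 5/13.

q = 5/13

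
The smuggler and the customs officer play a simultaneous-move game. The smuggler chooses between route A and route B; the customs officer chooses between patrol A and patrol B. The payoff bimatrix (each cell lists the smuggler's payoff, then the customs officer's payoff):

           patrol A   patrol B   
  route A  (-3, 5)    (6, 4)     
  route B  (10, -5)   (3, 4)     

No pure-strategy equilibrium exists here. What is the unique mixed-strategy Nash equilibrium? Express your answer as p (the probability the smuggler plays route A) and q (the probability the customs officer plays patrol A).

The customs officer's indifference between patrol A and patrol B determines the smuggler's mixing probability p:
  the customs officer's payoff from patrol A: p·5 + (1−p)·(-5) = 10p - 5
  the customs officer's payoff from patrol B: p·4 + (1−p)·4 = 4
  10p - 5 = 4  ⇒  10p = 9  ⇒  p = 9/10.
For the smuggler to be willing to mix, the smuggler must be indifferent between route A and route B, which pins down the customs officer's mix.
  the smuggler's payoff from route A: q·(-3) + (1−q)·6 = -9q + 6
  the smuggler's payoff from route B: q·10 + (1−q)·3 = 7q + 3
  -9q + 6 = 7q + 3  ⇒  -16q = -3  ⇒  q = 3/16.

p = 9/10, q = 3/16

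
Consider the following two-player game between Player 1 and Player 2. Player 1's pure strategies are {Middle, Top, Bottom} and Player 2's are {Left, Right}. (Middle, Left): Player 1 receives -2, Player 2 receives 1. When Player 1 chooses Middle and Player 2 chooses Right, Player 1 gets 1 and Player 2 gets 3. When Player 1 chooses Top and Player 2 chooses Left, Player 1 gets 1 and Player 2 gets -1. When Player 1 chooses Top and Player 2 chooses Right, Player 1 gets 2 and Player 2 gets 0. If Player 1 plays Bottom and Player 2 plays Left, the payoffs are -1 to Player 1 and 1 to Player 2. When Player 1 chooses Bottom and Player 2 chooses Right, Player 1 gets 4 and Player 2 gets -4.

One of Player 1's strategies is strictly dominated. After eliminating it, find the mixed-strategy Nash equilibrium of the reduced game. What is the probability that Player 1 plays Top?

p = 5/6

Player 1's strategy Middle is strictly dominated by Bottom: -1 > -2 and 4 > 1. Eliminate Middle.
Player 2's indifference between Left and Right determines Player 1's mixing probability p:
  Player 2's payoff to Left: p·(-1) + (1−p)·1 = -2p + 1
  Player 2's payoff to Right: p·0 + (1−p)·(-4) = 4p - 4
  -2p + 1 = 4p - 4  ⇒  -6p = -5  ⇒  p = 5/6.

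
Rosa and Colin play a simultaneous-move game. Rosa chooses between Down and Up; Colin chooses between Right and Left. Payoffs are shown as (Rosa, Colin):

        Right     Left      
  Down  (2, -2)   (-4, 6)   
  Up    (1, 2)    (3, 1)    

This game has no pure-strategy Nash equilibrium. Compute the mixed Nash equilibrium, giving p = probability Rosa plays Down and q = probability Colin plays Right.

p = 1/9, q = 7/8

Colin's indifference between Right and Left determines Rosa's mixing probability p:
  Colin's payoff to Right: p·(-2) + (1−p)·2 = -4p + 2
  Colin's payoff to Left: p·6 + (1−p)·1 = 5p + 1
  -4p + 2 = 5p + 1  ⇒  -9p = -1  ⇒  p = 1/9.
For Rosa to be willing to mix, Rosa must be indifferent between Down and Up, which pins down Colin's mix.
  Rosa's expected payoff from Down: q·2 + (1−q)·(-4) = 6q - 4
  Rosa's expected payoff from Up: q·1 + (1−q)·3 = -2q + 3
  6q - 4 = -2q + 3  ⇒  8q = 7  ⇒  q = 7/8.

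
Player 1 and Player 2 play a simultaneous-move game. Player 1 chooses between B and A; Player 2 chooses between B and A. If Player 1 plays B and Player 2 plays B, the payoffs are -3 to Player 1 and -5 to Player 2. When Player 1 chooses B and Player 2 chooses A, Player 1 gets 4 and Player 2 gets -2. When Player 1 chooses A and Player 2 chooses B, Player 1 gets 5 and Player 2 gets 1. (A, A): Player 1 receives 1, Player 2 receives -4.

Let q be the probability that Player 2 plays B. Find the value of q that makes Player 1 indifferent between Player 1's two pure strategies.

Set Player 1's expected payoff from B equal to that from A:
  Player 1's payoff to B: q·(-3) + (1−q)·4 = -7q + 4
  Player 1's payoff to A: q·5 + (1−q)·1 = 4q + 1
  -7q + 4 = 4q + 1  ⇒  -11q = -3  ⇒  q = 3/11.

q = 3/11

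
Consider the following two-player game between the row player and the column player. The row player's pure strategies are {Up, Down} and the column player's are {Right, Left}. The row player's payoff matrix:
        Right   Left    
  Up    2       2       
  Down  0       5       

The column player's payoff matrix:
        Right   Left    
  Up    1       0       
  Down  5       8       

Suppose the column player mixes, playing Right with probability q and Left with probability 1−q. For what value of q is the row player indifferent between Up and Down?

Set the row player's expected payoff from Up equal to that from Down:
  the row player's expected payoff from Up: q·2 + (1−q)·2 = 2
  the row player's expected payoff from Down: q·0 + (1−q)·5 = -5q + 5
  2 = -5q + 5  ⇒  5q = 3  ⇒  q = 3/5.

q = 3/5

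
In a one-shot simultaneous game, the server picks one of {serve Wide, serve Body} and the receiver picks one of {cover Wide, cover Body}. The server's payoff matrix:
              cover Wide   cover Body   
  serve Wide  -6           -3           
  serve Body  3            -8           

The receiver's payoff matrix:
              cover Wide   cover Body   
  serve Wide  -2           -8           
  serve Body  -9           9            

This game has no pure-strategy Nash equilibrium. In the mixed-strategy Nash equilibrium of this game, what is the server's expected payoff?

-57/14

For the server to be willing to mix, the server must be indifferent between serve Wide and serve Body, which pins down the receiver's mix.
  the server's payoff to serve Wide: q·(-6) + (1−q)·(-3) = -3q - 3
  the server's payoff to serve Body: q·3 + (1−q)·(-8) = 11q - 8
  -3q - 3 = 11q - 8  ⇒  -14q = -5  ⇒  q = 5/14.
At equilibrium the server is indifferent across rows, so the server's payoff equals the payoff from serve Wide: (5/14)·(-6) + (9/14)·(-3) = -57/14.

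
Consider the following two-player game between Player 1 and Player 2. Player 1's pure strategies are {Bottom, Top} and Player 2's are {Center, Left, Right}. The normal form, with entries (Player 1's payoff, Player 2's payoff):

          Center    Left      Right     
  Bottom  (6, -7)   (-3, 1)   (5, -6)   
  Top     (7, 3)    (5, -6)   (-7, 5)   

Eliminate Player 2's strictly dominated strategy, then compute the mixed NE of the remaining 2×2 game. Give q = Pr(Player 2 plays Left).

q = 3/5

Player 2's strategy Center is strictly dominated by Right: -6 > -7 and 5 > 3. Eliminate Center.
Player 1's indifference between Bottom and Top determines Player 2's mixing probability q:
  Player 1's payoff to Bottom: q·(-3) + (1−q)·5 = -8q + 5
  Player 1's payoff to Top: q·5 + (1−q)·(-7) = 12q - 7
  -8q + 5 = 12q - 7  ⇒  -20q = -12  ⇒  q = 3/5.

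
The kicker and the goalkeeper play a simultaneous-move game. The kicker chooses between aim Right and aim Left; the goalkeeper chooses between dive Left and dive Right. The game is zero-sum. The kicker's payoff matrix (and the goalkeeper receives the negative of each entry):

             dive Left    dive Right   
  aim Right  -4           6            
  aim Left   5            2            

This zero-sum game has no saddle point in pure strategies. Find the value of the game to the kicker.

v = 38/13

The goalkeeper's mix must leave the kicker indifferent between aim Right and aim Left.
  the kicker's payoff to aim Right: q·(-4) + (1−q)·6 = -10q + 6
  the kicker's payoff to aim Left: q·5 + (1−q)·2 = 3q + 2
  -10q + 6 = 3q + 2  ⇒  -13q = -4  ⇒  q = 4/13.
The value is the kicker's expected payoff against this mix (using aim Right): (4/13)·(-4) + (9/13)·6 = 38/13.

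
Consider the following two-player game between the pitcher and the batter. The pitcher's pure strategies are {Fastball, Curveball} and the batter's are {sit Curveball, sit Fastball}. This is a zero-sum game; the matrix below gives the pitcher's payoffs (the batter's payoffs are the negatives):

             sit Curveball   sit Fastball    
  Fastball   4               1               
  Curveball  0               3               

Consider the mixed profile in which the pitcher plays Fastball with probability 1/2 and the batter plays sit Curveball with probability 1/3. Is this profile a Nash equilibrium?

Check the batter's indifference given the pitcher's mix p = 1/2:
  payoff from sit Curveball = -2; payoff from sit Fastball = -2 — equal.
Check the pitcher's indifference given the batter's mix q = 1/3:
  payoff from Fastball = 2; payoff from Curveball = 2 — equal.
Both players are indifferent, so neither can profitably deviate.

Yes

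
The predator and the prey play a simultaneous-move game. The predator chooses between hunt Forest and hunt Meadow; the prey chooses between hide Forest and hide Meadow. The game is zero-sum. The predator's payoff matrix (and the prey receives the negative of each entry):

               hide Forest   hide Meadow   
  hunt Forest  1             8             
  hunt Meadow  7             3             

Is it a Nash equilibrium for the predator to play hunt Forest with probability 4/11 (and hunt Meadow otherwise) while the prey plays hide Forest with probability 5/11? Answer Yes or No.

Yes

Check the prey's indifference given the predator's mix p = 4/11:
  payoff from hide Forest = -53/11; payoff from hide Meadow = -53/11 — equal.
Check the predator's indifference given the prey's mix q = 5/11:
  payoff from hunt Forest = 53/11; payoff from hunt Meadow = 53/11 — equal.
Both players are indifferent, so neither can profitably deviate.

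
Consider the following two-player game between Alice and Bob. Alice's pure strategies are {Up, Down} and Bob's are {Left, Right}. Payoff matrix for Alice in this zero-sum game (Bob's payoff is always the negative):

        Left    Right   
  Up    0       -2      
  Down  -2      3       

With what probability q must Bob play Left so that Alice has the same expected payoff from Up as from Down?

q = 5/7

Set Alice's expected payoff from Up equal to that from Down:
  Alice's expected payoff from Up: q·0 + (1−q)·(-2) = 2q - 2
  Alice's expected payoff from Down: q·(-2) + (1−q)·3 = -5q + 3
  2q - 2 = -5q + 3  ⇒  7q = 5  ⇒  q = 5/7.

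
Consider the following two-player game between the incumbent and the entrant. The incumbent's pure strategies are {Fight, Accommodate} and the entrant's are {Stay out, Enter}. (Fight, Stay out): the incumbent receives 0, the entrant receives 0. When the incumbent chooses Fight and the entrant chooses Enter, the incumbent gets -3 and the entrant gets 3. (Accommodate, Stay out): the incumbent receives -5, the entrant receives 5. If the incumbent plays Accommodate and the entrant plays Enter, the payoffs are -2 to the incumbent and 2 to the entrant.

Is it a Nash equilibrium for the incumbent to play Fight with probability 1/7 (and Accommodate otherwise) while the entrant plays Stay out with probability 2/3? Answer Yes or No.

Given the incumbent's mix p = 1/7, the entrant's payoff from Stay out is 30/7 but from Enter is 15/7. The entrant strictly prefers Stay out, so the entrant would not mix.
So the proposed profile is not a Nash equilibrium.

No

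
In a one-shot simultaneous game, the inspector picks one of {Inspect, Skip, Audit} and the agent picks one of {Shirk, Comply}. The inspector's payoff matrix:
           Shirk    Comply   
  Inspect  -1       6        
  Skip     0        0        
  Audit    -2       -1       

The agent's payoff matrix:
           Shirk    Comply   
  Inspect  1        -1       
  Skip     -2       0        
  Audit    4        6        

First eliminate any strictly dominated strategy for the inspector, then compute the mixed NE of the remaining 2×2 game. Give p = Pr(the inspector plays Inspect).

The inspector's strategy Audit is strictly dominated by Skip: 0 > -2 and 0 > -1. Eliminate Audit.
The agent's indifference between Shirk and Comply determines the inspector's mixing probability p:
  the agent's payoff from Shirk: p·1 + (1−p)·(-2) = 3p - 2
  the agent's payoff from Comply: p·(-1) + (1−p)·0 = -p
  3p - 2 = -p  ⇒  4p = 2  ⇒  p = 1/2.

p = 1/2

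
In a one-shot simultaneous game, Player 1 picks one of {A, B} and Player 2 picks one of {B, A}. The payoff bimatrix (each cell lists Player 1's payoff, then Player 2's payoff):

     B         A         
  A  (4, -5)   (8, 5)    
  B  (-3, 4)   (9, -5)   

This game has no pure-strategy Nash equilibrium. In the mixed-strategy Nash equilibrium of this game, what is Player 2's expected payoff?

Set Player 2's expected payoff from B equal to that from A:
  Player 2's payoff to B: p·(-5) + (1−p)·4 = -9p + 4
  Player 2's payoff to A: p·5 + (1−p)·(-5) = 10p - 5
  -9p + 4 = 10p - 5  ⇒  -19p = -9  ⇒  p = 9/19.
At equilibrium Player 2 is indifferent across columns, so Player 2's payoff equals the payoff from B: (9/19)·(-5) + (10/19)·4 = -5/19.

-5/19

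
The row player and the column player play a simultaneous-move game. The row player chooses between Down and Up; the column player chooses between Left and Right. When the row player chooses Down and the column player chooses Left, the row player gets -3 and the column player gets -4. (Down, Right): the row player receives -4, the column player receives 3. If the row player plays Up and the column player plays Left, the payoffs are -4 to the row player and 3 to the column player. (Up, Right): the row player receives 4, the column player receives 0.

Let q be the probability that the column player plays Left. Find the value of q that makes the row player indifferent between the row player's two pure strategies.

Set the row player's expected payoff from Down equal to that from Up:
  the row player's expected payoff from Down: q·(-3) + (1−q)·(-4) = q - 4
  the row player's expected payoff from Up: q·(-4) + (1−q)·4 = -8q + 4
  q - 4 = -8q + 4  ⇒  9q = 8  ⇒  q = 8/9.

q = 8/9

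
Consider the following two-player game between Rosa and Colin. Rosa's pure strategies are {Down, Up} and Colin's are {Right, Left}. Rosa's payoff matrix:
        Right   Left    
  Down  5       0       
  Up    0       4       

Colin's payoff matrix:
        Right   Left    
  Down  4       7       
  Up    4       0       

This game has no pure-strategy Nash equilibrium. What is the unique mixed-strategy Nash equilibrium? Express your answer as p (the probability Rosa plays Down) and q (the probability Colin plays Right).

p = 4/7, q = 4/9

Rosa's mix must leave Colin indifferent between Right and Left.
  Colin's payoff from Right: p·4 + (1−p)·4 = 4
  Colin's payoff from Left: p·7 + (1−p)·0 = 7p
  4 = 7p  ⇒  -7p = -4  ⇒  p = 4/7.
Set Rosa's expected payoff from Down equal to that from Up:
  Rosa's expected payoff from Down: q·5 + (1−q)·0 = 5q
  Rosa's expected payoff from Up: q·0 + (1−q)·4 = -4q + 4
  5q = -4q + 4  ⇒  9q = 4  ⇒  q = 4/9.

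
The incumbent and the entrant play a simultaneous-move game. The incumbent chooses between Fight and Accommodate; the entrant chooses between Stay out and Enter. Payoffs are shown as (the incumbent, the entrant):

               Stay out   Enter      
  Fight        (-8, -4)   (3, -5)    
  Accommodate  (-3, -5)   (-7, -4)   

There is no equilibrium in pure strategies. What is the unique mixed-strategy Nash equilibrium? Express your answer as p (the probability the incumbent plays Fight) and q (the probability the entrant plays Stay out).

For the entrant to be willing to mix, the entrant must be indifferent between Stay out and Enter, which pins down the incumbent's mix.
  the entrant's payoff to Stay out: p·(-4) + (1−p)·(-5) = p - 5
  the entrant's payoff to Enter: p·(-5) + (1−p)·(-4) = -p - 4
  p - 5 = -p - 4  ⇒  2p = 1  ⇒  p = 1/2.
The incumbent's indifference between Fight and Accommodate determines the entrant's mixing probability q:
  the incumbent's expected payoff from Fight: q·(-8) + (1−q)·3 = -11q + 3
  the incumbent's expected payoff from Accommodate: q·(-3) + (1−q)·(-7) = 4q - 7
  -11q + 3 = 4q - 7  ⇒  -15q = -10  ⇒  q = 2/3.

p = 1/2, q = 2/3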